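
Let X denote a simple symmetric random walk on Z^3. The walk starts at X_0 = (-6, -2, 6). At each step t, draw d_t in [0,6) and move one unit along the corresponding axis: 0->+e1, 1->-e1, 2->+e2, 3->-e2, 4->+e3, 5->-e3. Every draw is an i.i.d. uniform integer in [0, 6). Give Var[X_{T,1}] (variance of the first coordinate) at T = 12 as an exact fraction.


4

Outcome values over d=0..5: [1, -1, 0, 0, 0, 0]
Σy = 0, Σy² = 2, M = 6
μ = 0/6 = 0,  σ² = 2/6 − (0)² = 1/3
Independent increments: Var[X_12] = 12·σ² = 12·(1/3) = 4


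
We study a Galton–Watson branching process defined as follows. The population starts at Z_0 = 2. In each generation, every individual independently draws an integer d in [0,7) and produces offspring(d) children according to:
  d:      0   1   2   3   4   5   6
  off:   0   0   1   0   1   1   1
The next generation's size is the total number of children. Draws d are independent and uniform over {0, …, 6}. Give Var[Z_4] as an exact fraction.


1098240/5764801

Outcome values over d=0..6: [0, 0, 1, 0, 1, 1, 1]
Σy = 4, Σy² = 4, M = 7
μ = 4/7 = 4/7,  σ² = 4/7 − (4/7)² = 12/49
V_0 = 0, E_0 = 2
V_1 = 12/49·E_0 + (4/7)²·V_0 = 24/49;  E_1 = 8/7
V_2 = 12/49·E_1 + (4/7)²·V_1 = 1056/2401;  E_2 = 32/49
V_3 = 12/49·E_2 + (4/7)²·V_2 = 35712/117649;  E_3 = 128/343
V_4 = 12/49·E_3 + (4/7)²·V_3 = 1098240/5764801;  E_4 = 512/2401


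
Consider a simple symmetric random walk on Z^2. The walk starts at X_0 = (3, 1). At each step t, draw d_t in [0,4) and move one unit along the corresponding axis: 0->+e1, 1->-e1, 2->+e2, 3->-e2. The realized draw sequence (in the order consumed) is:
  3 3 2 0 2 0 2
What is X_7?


(5, 2)

t=0: X=(3, 1), d=3 → -e2, X_1=(3, 0)
t=1: X=(3, 0), d=3 → -e2, X_2=(3, -1)
t=2: X=(3, -1), d=2 → +e2, X_3=(3, 0)
t=3: X=(3, 0), d=0 → +e1, X_4=(4, 0)
t=4: X=(4, 0), d=2 → +e2, X_5=(4, 1)
t=5: X=(4, 1), d=0 → +e1, X_6=(5, 1)
t=6: X=(5, 1), d=2 → +e2, X_7=(5, 2)


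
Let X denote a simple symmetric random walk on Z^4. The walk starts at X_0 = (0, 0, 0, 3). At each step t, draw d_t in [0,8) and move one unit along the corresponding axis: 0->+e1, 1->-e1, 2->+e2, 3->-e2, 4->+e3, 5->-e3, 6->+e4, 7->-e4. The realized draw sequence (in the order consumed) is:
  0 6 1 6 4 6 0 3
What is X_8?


t=0: X=(0, 0, 0, 3), d=0 → +e1, X_1=(1, 0, 0, 3)
t=1: X=(1, 0, 0, 3), d=6 → +e4, X_2=(1, 0, 0, 4)
t=2: X=(1, 0, 0, 4), d=1 → -e1, X_3=(0, 0, 0, 4)
t=3: X=(0, 0, 0, 4), d=6 → +e4, X_4=(0, 0, 0, 5)
t=4: X=(0, 0, 0, 5), d=4 → +e3, X_5=(0, 0, 1, 5)
t=5: X=(0, 0, 1, 5), d=6 → +e4, X_6=(0, 0, 1, 6)
t=6: X=(0, 0, 1, 6), d=0 → +e1, X_7=(1, 0, 1, 6)
t=7: X=(1, 0, 1, 6), d=3 → -e2, X_8=(1, -1, 1, 6)

(1, -1, 1, 6)


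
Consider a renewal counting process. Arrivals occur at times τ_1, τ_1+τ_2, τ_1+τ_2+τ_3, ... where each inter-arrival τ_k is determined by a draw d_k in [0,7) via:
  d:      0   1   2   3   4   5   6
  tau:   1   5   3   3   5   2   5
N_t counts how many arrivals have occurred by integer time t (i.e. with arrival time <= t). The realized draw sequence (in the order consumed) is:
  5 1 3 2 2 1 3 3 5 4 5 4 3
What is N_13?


4

draw d_1=5: τ_1=2, arrival time A_1=2
draw d_2=1: τ_2=5, arrival time A_2=7
draw d_3=3: τ_3=3, arrival time A_3=10
draw d_4=2: τ_4=3, arrival time A_4=13
draw d_5=2: τ_5=3, arrival time A_5=16
draw d_6=1: τ_6=5, arrival time A_6=21
draw d_7=3: τ_7=3, arrival time A_7=24
draw d_8=3: τ_8=3, arrival time A_8=27
draw d_9=5: τ_9=2, arrival time A_9=29
draw d_10=4: τ_10=5, arrival time A_10=34
draw d_11=5: τ_11=2, arrival time A_11=36
draw d_12=4: τ_12=5, arrival time A_12=41
draw d_13=3: τ_13=3, arrival time A_13=44
N_t over t=0..13: 0:0 1:0 2:1 3:1 4:1 5:1 6:1 7:2 8:2 9:2 10:3 11:3 12:3 13:4


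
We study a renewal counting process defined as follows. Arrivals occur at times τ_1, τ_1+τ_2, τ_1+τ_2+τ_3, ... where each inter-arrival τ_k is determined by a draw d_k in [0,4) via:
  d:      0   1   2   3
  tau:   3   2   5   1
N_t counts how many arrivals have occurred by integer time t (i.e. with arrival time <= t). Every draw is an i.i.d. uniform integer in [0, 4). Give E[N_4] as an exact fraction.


305/256

Inter-arrival values over d=0..3: [3, 2, 5, 1]
Each d has probability 1/4, so the pmf of τ is: f(1) = 1/4, f(2) = 1/4, f(3) = 1/4, f(5) = 1/4
Renewal equation for m(n) = E[N_n]: condition on τ_1 = k (if k <= n, one arrival plus a fresh copy on the remaining n−k steps): m(n) = F(n) + Σ_{k<=n} f(k)·m(n−k), where F(n) = P(τ <= n) and m(0) = 0
m(1) = F(1) = 1/4
m(2) = F(2) + f(1)·m(1) = 1/2 + 1/4·1/4 = 9/16
m(3) = F(3) + f(1)·m(2) + f(2)·m(1) = 3/4 + 1/4·9/16 + 1/4·1/4 = 61/64
m(4) = F(4) + f(1)·m(3) + f(2)·m(2) + f(3)·m(1) = 3/4 + 1/4·61/64 + 1/4·9/16 + 1/4·1/4 = 305/256
E[N_4] = m(4) = 305/256


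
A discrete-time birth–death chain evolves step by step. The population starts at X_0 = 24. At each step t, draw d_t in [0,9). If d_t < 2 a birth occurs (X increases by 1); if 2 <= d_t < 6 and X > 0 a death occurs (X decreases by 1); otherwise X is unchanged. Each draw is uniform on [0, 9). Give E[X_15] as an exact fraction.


X can drop by at most 1 per step and X_0 = 24 > T = 15, so X_t >= 24 − t >= 9 > 0 for every t <= 15: the floor at 0 (the 'and X > 0' condition) never binds. Hence X_15 = X_0 + Σ_{t<15} Y_t with i.i.d. increments Y_t = y(d_t) ∈ {+1, −1, 0}.
Outcome values over d=0..8: [1, 1, -1, -1, -1, -1, 0, 0, 0]
Σy = -2, Σy² = 6, M = 9
μ = -2/9 = -2/9,  σ² = 6/9 − (-2/9)² = 50/81
E[X_15] = 24 + 15·(-2/9) = 62/3

62/3


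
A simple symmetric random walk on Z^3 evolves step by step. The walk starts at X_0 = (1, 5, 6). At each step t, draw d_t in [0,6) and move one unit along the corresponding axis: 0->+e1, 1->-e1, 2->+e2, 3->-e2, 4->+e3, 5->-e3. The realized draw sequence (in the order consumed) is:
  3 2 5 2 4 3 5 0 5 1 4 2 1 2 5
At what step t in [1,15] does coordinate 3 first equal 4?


9

t=0: X=(1, 5, 6), d=3 → -e2, X_1=(1, 4, 6)
t=1: X=(1, 4, 6), d=2 → +e2, X_2=(1, 5, 6)
t=2: X=(1, 5, 6), d=5 → -e3, X_3=(1, 5, 5)
t=3: X=(1, 5, 5), d=2 → +e2, X_4=(1, 6, 5)
t=4: X=(1, 6, 5), d=4 → +e3, X_5=(1, 6, 6)
t=5: X=(1, 6, 6), d=3 → -e2, X_6=(1, 5, 6)
t=6: X=(1, 5, 6), d=5 → -e3, X_7=(1, 5, 5)
t=7: X=(1, 5, 5), d=0 → +e1, X_8=(2, 5, 5)
t=8: X=(2, 5, 5), d=5 → -e3, X_9=(2, 5, 4)
t=9: X=(2, 5, 4), d=1 → -e1, X_10=(1, 5, 4)
t=10: X=(1, 5, 4), d=4 → +e3, X_11=(1, 5, 5)
t=11: X=(1, 5, 5), d=2 → +e2, X_12=(1, 6, 5)
t=12: X=(1, 6, 5), d=1 → -e1, X_13=(0, 6, 5)
t=13: X=(0, 6, 5), d=2 → +e2, X_14=(0, 7, 5)
t=14: X=(0, 7, 5), d=5 → -e3, X_15=(0, 7, 4)


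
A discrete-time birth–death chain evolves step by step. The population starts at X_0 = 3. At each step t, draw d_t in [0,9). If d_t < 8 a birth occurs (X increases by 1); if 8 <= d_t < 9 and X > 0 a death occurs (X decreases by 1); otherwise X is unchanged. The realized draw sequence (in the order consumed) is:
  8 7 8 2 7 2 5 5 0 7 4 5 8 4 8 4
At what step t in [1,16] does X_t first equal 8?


t=0: X=3, d=8 → death, X_1=2
t=1: X=2, d=7 → birth, X_2=3
t=2: X=3, d=8 → death, X_3=2
t=3: X=2, d=2 → birth, X_4=3
t=4: X=3, d=7 → birth, X_5=4
t=5: X=4, d=2 → birth, X_6=5
t=6: X=5, d=5 → birth, X_7=6
t=7: X=6, d=5 → birth, X_8=7
t=8: X=7, d=0 → birth, X_9=8
t=9: X=8, d=7 → birth, X_10=9
t=10: X=9, d=4 → birth, X_11=10
t=11: X=10, d=5 → birth, X_12=11
t=12: X=11, d=8 → death, X_13=10
t=13: X=10, d=4 → birth, X_14=11
t=14: X=11, d=8 → death, X_15=10
t=15: X=10, d=4 → birth, X_16=11

9


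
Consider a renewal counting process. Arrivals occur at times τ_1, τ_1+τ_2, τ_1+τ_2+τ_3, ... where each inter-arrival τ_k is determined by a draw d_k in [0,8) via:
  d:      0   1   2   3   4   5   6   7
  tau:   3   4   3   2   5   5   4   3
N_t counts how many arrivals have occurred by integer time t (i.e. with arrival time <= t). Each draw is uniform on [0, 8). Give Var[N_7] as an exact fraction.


Inter-arrival values over d=0..7: [3, 4, 3, 2, 5, 5, 4, 3]
Each d has probability 1/8, so the pmf of τ is: f(2) = 1/8, f(3) = 3/8, f(4) = 1/4, f(5) = 1/4
Let p_n(j) = P(N_n = j), with p_0 = [1]. Condition on τ_1: p_n(0) = P(τ > n), and for j >= 1, p_n(j) = Σ_{k<=n} f(k)·p_{n−k}(j−1)
p_1 = [1]  (j = 0)
p_2 = [7/8, 1/8]  (j = 0..1)
p_3 = [1/2, 1/2]  (j = 0..1)
p_4 = [1/4, 47/64, 1/64]  (j = 0..2)
p_5 = [0, 57/64, 7/64]  (j = 0..2)
p_6 = [0, 11/16, 159/512, 1/512]  (j = 0..3)
p_7 = [0, 7/16, 139/256, 5/256]  (j = 0..3)
E[N_7] = Σ j·p_7(j) = 405/256;  E[N_7²] = Σ j²·p_7(j) = 713/256
Var[N_7] = 713/256 − (405/256)² = 18503/65536

18503/65536


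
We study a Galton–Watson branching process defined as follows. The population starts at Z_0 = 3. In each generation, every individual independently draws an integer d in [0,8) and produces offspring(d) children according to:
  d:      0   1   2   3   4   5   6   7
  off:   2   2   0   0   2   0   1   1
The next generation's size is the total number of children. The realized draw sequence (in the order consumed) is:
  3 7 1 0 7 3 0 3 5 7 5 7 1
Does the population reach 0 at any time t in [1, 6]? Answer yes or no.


no

gen 0: Z_0=3, draws=[3, 7, 1], offspring=[0, 1, 2], Z_1=3
gen 1: Z_1=3, draws=[0, 7, 3], offspring=[2, 1, 0], Z_2=3
gen 2: Z_2=3, draws=[0, 3, 5], offspring=[2, 0, 0], Z_3=2
gen 3: Z_3=2, draws=[7, 5], offspring=[1, 0], Z_4=1
gen 4: Z_4=1, draws=[7], offspring=[1], Z_5=1
gen 5: Z_5=1, draws=[1], offspring=[2], Z_6=2


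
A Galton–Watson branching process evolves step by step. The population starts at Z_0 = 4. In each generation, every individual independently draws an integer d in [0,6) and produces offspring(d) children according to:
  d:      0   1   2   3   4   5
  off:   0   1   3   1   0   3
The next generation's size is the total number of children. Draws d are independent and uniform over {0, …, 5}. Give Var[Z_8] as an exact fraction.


Outcome values over d=0..5: [0, 1, 3, 1, 0, 3]
Σy = 8, Σy² = 20, M = 6
μ = 8/6 = 4/3,  σ² = 20/6 − (4/3)² = 14/9
V_0 = 0, E_0 = 4
V_1 = 14/9·E_0 + (4/3)²·V_0 = 56/9;  E_1 = 16/3
V_2 = 14/9·E_1 + (4/3)²·V_1 = 1568/81;  E_2 = 64/9
V_3 = 14/9·E_2 + (4/3)²·V_2 = 33152/729;  E_3 = 256/27
V_4 = 14/9·E_3 + (4/3)²·V_3 = 627200/6561;  E_4 = 1024/81
V_5 = 14/9·E_4 + (4/3)²·V_4 = 11196416/59049;  E_5 = 4096/243
V_6 = 14/9·E_5 + (4/3)²·V_5 = 193077248/531441;  E_6 = 16384/729
V_7 = 14/9·E_6 + (4/3)²·V_6 = 3256451072/4782969;  E_7 = 65536/2187
V_8 = 14/9·E_7 + (4/3)²·V_7 = 54109798400/43046721;  E_8 = 262144/6561

54109798400/43046721


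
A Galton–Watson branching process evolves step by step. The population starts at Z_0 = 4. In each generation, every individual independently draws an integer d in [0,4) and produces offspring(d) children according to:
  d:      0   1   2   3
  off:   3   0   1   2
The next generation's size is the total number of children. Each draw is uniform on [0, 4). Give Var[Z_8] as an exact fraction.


Outcome values over d=0..3: [3, 0, 1, 2]
Σy = 6, Σy² = 14, M = 4
μ = 6/4 = 3/2,  σ² = 14/4 − (3/2)² = 5/4
V_0 = 0, E_0 = 4
V_1 = 5/4·E_0 + (3/2)²·V_0 = 5;  E_1 = 6
V_2 = 5/4·E_1 + (3/2)²·V_1 = 75/4;  E_2 = 9
V_3 = 5/4·E_2 + (3/2)²·V_2 = 855/16;  E_3 = 27/2
V_4 = 5/4·E_3 + (3/2)²·V_3 = 8775/64;  E_4 = 81/4
V_5 = 5/4·E_4 + (3/2)²·V_4 = 85455/256;  E_5 = 243/8
V_6 = 5/4·E_5 + (3/2)²·V_5 = 807975/1024;  E_6 = 729/16
V_7 = 5/4·E_6 + (3/2)²·V_6 = 7505055/4096;  E_7 = 2187/32
V_8 = 5/4·E_7 + (3/2)²·V_7 = 68945175/16384;  E_8 = 6561/64

68945175/16384


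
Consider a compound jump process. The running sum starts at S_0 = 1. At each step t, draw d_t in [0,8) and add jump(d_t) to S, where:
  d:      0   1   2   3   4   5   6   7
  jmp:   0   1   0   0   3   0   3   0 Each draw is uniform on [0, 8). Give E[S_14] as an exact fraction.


Outcome values over d=0..7: [0, 1, 0, 0, 3, 0, 3, 0]
Σy = 7, Σy² = 19, M = 8
μ = 7/8 = 7/8,  σ² = 19/8 − (7/8)² = 103/64
E[S_14] = 1 + 14·(7/8) = 53/4

53/4


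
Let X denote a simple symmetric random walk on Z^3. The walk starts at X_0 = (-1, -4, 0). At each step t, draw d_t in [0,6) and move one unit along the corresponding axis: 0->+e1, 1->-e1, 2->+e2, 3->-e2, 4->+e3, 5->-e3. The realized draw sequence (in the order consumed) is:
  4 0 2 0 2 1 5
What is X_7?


t=0: X=(-1, -4, 0), d=4 → +e3, X_1=(-1, -4, 1)
t=1: X=(-1, -4, 1), d=0 → +e1, X_2=(0, -4, 1)
t=2: X=(0, -4, 1), d=2 → +e2, X_3=(0, -3, 1)
t=3: X=(0, -3, 1), d=0 → +e1, X_4=(1, -3, 1)
t=4: X=(1, -3, 1), d=2 → +e2, X_5=(1, -2, 1)
t=5: X=(1, -2, 1), d=1 → -e1, X_6=(0, -2, 1)
t=6: X=(0, -2, 1), d=5 → -e3, X_7=(0, -2, 0)

(0, -2, 0)


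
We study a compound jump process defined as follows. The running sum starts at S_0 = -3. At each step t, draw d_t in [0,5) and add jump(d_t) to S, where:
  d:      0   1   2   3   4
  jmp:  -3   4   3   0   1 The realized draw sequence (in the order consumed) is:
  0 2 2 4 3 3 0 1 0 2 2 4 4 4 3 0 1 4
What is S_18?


10

t=0: S=-3, d=0, jump=-3, S_1=-6
t=1: S=-6, d=2, jump=3, S_2=-3
t=2: S=-3, d=2, jump=3, S_3=0
t=3: S=0, d=4, jump=1, S_4=1
t=4: S=1, d=3, jump=0, S_5=1
t=5: S=1, d=3, jump=0, S_6=1
t=6: S=1, d=0, jump=-3, S_7=-2
t=7: S=-2, d=1, jump=4, S_8=2
t=8: S=2, d=0, jump=-3, S_9=-1
t=9: S=-1, d=2, jump=3, S_10=2
t=10: S=2, d=2, jump=3, S_11=5
t=11: S=5, d=4, jump=1, S_12=6
t=12: S=6, d=4, jump=1, S_13=7
t=13: S=7, d=4, jump=1, S_14=8
t=14: S=8, d=3, jump=0, S_15=8
t=15: S=8, d=0, jump=-3, S_16=5
t=16: S=5, d=1, jump=4, S_17=9
t=17: S=9, d=4, jump=1, S_18=10


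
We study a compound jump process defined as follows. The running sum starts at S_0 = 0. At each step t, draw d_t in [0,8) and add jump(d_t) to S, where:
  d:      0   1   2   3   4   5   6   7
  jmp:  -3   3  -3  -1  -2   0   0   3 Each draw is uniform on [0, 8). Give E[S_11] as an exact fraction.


Outcome values over d=0..7: [-3, 3, -3, -1, -2, 0, 0, 3]
Σy = -3, Σy² = 41, M = 8
μ = -3/8 = -3/8,  σ² = 41/8 − (-3/8)² = 319/64
E[S_11] = 0 + 11·(-3/8) = -33/8

-33/8


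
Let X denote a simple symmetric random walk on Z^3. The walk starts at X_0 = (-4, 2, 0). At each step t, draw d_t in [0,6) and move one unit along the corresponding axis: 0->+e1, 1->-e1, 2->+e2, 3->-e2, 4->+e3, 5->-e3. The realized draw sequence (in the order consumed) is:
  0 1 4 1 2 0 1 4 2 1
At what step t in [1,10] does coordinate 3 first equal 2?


8

t=0: X=(-4, 2, 0), d=0 → +e1, X_1=(-3, 2, 0)
t=1: X=(-3, 2, 0), d=1 → -e1, X_2=(-4, 2, 0)
t=2: X=(-4, 2, 0), d=4 → +e3, X_3=(-4, 2, 1)
t=3: X=(-4, 2, 1), d=1 → -e1, X_4=(-5, 2, 1)
t=4: X=(-5, 2, 1), d=2 → +e2, X_5=(-5, 3, 1)
t=5: X=(-5, 3, 1), d=0 → +e1, X_6=(-4, 3, 1)
t=6: X=(-4, 3, 1), d=1 → -e1, X_7=(-5, 3, 1)
t=7: X=(-5, 3, 1), d=4 → +e3, X_8=(-5, 3, 2)
t=8: X=(-5, 3, 2), d=2 → +e2, X_9=(-5, 4, 2)
t=9: X=(-5, 4, 2), d=1 → -e1, X_10=(-6, 4, 2)


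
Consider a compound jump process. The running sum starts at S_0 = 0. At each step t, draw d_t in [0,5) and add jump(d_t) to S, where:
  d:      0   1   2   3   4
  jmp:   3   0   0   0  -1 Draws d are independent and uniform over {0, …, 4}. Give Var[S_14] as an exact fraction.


Outcome values over d=0..4: [3, 0, 0, 0, -1]
Σy = 2, Σy² = 10, M = 5
μ = 2/5 = 2/5,  σ² = 10/5 − (2/5)² = 46/25
Independent increments: Var[S_14] = 14·σ² = 14·(46/25) = 644/25

644/25


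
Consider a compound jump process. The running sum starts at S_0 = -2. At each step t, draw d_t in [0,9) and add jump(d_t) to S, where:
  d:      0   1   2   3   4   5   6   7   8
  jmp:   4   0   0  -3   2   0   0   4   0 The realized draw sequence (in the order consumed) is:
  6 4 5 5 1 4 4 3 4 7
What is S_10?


t=0: S=-2, d=6, jump=0, S_1=-2
t=1: S=-2, d=4, jump=2, S_2=0
t=2: S=0, d=5, jump=0, S_3=0
t=3: S=0, d=5, jump=0, S_4=0
t=4: S=0, d=1, jump=0, S_5=0
t=5: S=0, d=4, jump=2, S_6=2
t=6: S=2, d=4, jump=2, S_7=4
t=7: S=4, d=3, jump=-3, S_8=1
t=8: S=1, d=4, jump=2, S_9=3
t=9: S=3, d=7, jump=4, S_10=7

7


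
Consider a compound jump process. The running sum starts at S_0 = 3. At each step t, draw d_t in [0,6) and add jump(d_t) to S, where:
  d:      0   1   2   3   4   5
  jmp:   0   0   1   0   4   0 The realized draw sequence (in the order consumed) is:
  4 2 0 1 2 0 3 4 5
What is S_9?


t=0: S=3, d=4, jump=4, S_1=7
t=1: S=7, d=2, jump=1, S_2=8
t=2: S=8, d=0, jump=0, S_3=8
t=3: S=8, d=1, jump=0, S_4=8
t=4: S=8, d=2, jump=1, S_5=9
t=5: S=9, d=0, jump=0, S_6=9
t=6: S=9, d=3, jump=0, S_7=9
t=7: S=9, d=4, jump=4, S_8=13
t=8: S=13, d=5, jump=0, S_9=13

13


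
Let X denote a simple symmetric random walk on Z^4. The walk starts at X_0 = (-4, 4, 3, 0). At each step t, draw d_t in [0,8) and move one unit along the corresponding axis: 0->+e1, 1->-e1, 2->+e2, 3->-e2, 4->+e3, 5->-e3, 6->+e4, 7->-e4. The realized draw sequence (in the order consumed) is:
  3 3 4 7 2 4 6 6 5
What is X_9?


(-4, 3, 4, 1)

t=0: X=(-4, 4, 3, 0), d=3 → -e2, X_1=(-4, 3, 3, 0)
t=1: X=(-4, 3, 3, 0), d=3 → -e2, X_2=(-4, 2, 3, 0)
t=2: X=(-4, 2, 3, 0), d=4 → +e3, X_3=(-4, 2, 4, 0)
t=3: X=(-4, 2, 4, 0), d=7 → -e4, X_4=(-4, 2, 4, -1)
t=4: X=(-4, 2, 4, -1), d=2 → +e2, X_5=(-4, 3, 4, -1)
t=5: X=(-4, 3, 4, -1), d=4 → +e3, X_6=(-4, 3, 5, -1)
t=6: X=(-4, 3, 5, -1), d=6 → +e4, X_7=(-4, 3, 5, 0)
t=7: X=(-4, 3, 5, 0), d=6 → +e4, X_8=(-4, 3, 5, 1)
t=8: X=(-4, 3, 5, 1), d=5 → -e3, X_9=(-4, 3, 4, 1)


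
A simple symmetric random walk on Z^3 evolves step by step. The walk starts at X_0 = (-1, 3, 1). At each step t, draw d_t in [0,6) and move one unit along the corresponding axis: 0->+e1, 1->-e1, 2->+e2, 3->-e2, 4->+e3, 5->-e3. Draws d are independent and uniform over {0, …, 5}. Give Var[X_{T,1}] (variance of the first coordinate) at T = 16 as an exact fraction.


16/3

Outcome values over d=0..5: [1, -1, 0, 0, 0, 0]
Σy = 0, Σy² = 2, M = 6
μ = 0/6 = 0,  σ² = 2/6 − (0)² = 1/3
Independent increments: Var[X_16] = 16·σ² = 16·(1/3) = 16/3


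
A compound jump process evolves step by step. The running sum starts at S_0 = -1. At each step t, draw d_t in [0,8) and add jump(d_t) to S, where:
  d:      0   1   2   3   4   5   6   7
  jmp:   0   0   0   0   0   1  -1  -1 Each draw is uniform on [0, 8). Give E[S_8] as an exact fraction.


-2

Outcome values over d=0..7: [0, 0, 0, 0, 0, 1, -1, -1]
Σy = -1, Σy² = 3, M = 8
μ = -1/8 = -1/8,  σ² = 3/8 − (-1/8)² = 23/64
E[S_8] = -1 + 8·(-1/8) = -2


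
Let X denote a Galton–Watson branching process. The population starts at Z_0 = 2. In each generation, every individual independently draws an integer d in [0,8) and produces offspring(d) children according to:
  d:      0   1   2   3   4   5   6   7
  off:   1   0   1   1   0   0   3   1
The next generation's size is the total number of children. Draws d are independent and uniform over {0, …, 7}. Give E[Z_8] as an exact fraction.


Outcome values over d=0..7: [1, 0, 1, 1, 0, 0, 3, 1]
Σy = 7, Σy² = 13, M = 8
μ = 7/8 = 7/8,  σ² = 13/8 − (7/8)² = 55/64
E[Z_0] = 2
E[Z_1] = 7/8·E[Z_0] = 7/4
E[Z_2] = 7/8·E[Z_1] = 49/32
E[Z_3] = 7/8·E[Z_2] = 343/256
E[Z_4] = 7/8·E[Z_3] = 2401/2048
E[Z_5] = 7/8·E[Z_4] = 16807/16384
E[Z_6] = 7/8·E[Z_5] = 117649/131072
E[Z_7] = 7/8·E[Z_6] = 823543/1048576
E[Z_8] = 7/8·E[Z_7] = 5764801/8388608

5764801/8388608


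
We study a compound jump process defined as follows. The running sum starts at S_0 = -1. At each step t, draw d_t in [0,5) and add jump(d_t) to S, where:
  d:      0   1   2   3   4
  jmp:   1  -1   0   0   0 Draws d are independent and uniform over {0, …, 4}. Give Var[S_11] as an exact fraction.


22/5

Outcome values over d=0..4: [1, -1, 0, 0, 0]
Σy = 0, Σy² = 2, M = 5
μ = 0/5 = 0,  σ² = 2/5 − (0)² = 2/5
Independent increments: Var[S_11] = 11·σ² = 11·(2/5) = 22/5


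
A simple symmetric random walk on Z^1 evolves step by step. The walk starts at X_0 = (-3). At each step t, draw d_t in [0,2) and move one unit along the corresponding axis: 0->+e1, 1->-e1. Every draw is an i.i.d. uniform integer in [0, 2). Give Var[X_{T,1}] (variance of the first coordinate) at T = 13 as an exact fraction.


13

Outcome values over d=0..1: [1, -1]
Σy = 0, Σy² = 2, M = 2
μ = 0/2 = 0,  σ² = 2/2 − (0)² = 1
Independent increments: Var[X_13] = 13·σ² = 13·(1) = 13


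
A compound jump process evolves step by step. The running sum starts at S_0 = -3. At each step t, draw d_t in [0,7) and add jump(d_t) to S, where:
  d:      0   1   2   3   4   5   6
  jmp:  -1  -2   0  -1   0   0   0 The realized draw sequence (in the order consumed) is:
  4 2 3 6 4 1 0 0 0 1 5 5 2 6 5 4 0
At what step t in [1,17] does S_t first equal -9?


t=0: S=-3, d=4, jump=0, S_1=-3
t=1: S=-3, d=2, jump=0, S_2=-3
t=2: S=-3, d=3, jump=-1, S_3=-4
t=3: S=-4, d=6, jump=0, S_4=-4
t=4: S=-4, d=4, jump=0, S_5=-4
t=5: S=-4, d=1, jump=-2, S_6=-6
t=6: S=-6, d=0, jump=-1, S_7=-7
t=7: S=-7, d=0, jump=-1, S_8=-8
t=8: S=-8, d=0, jump=-1, S_9=-9
t=9: S=-9, d=1, jump=-2, S_10=-11
t=10: S=-11, d=5, jump=0, S_11=-11
t=11: S=-11, d=5, jump=0, S_12=-11
t=12: S=-11, d=2, jump=0, S_13=-11
t=13: S=-11, d=6, jump=0, S_14=-11
t=14: S=-11, d=5, jump=0, S_15=-11
t=15: S=-11, d=4, jump=0, S_16=-11
t=16: S=-11, d=0, jump=-1, S_17=-12

9


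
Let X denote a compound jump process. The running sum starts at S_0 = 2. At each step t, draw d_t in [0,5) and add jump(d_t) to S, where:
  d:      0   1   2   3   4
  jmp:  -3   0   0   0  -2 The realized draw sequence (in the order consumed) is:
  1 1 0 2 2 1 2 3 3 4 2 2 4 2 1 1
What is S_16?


t=0: S=2, d=1, jump=0, S_1=2
t=1: S=2, d=1, jump=0, S_2=2
t=2: S=2, d=0, jump=-3, S_3=-1
t=3: S=-1, d=2, jump=0, S_4=-1
t=4: S=-1, d=2, jump=0, S_5=-1
t=5: S=-1, d=1, jump=0, S_6=-1
t=6: S=-1, d=2, jump=0, S_7=-1
t=7: S=-1, d=3, jump=0, S_8=-1
t=8: S=-1, d=3, jump=0, S_9=-1
t=9: S=-1, d=4, jump=-2, S_10=-3
t=10: S=-3, d=2, jump=0, S_11=-3
t=11: S=-3, d=2, jump=0, S_12=-3
t=12: S=-3, d=4, jump=-2, S_13=-5
t=13: S=-5, d=2, jump=0, S_14=-5
t=14: S=-5, d=1, jump=0, S_15=-5
t=15: S=-5, d=1, jump=0, S_16=-5

-5


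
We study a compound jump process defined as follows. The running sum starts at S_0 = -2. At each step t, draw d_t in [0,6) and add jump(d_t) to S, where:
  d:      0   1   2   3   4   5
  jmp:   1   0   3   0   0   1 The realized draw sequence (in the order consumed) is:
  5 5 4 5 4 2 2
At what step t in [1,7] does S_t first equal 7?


t=0: S=-2, d=5, jump=1, S_1=-1
t=1: S=-1, d=5, jump=1, S_2=0
t=2: S=0, d=4, jump=0, S_3=0
t=3: S=0, d=5, jump=1, S_4=1
t=4: S=1, d=4, jump=0, S_5=1
t=5: S=1, d=2, jump=3, S_6=4
t=6: S=4, d=2, jump=3, S_7=7

7


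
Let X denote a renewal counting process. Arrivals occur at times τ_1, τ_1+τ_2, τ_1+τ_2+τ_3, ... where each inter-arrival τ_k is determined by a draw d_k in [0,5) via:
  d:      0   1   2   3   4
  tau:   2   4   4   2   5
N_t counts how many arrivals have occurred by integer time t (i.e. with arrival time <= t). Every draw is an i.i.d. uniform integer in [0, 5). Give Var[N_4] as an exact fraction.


Inter-arrival values over d=0..4: [2, 4, 4, 2, 5]
Each d has probability 1/5, so the pmf of τ is: f(2) = 2/5, f(4) = 2/5, f(5) = 1/5
Let p_n(j) = P(N_n = j), with p_0 = [1]. Condition on τ_1: p_n(0) = P(τ > n), and for j >= 1, p_n(j) = Σ_{k<=n} f(k)·p_{n−k}(j−1)
p_1 = [1]  (j = 0)
p_2 = [3/5, 2/5]  (j = 0..1)
p_3 = [3/5, 2/5]  (j = 0..1)
p_4 = [1/5, 16/25, 4/25]  (j = 0..2)
E[N_4] = Σ j·p_4(j) = 24/25;  E[N_4²] = Σ j²·p_4(j) = 32/25
Var[N_4] = 32/25 − (24/25)² = 224/625

224/625


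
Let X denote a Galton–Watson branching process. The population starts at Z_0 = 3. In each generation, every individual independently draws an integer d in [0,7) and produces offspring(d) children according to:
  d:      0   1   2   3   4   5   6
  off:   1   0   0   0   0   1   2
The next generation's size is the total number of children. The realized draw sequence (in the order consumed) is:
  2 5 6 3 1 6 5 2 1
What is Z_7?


0

gen 0: Z_0=3, draws=[2, 5, 6], offspring=[0, 1, 2], Z_1=3
gen 1: Z_1=3, draws=[3, 1, 6], offspring=[0, 0, 2], Z_2=2
gen 2: Z_2=2, draws=[5, 2], offspring=[1, 0], Z_3=1
gen 3: Z_3=1, draws=[1], offspring=[0], Z_4=0
gen 4: Z_4=0, draws=[], offspring=[], Z_5=0
gen 5: Z_5=0, draws=[], offspring=[], Z_6=0
gen 6: Z_6=0, draws=[], offspring=[], Z_7=0


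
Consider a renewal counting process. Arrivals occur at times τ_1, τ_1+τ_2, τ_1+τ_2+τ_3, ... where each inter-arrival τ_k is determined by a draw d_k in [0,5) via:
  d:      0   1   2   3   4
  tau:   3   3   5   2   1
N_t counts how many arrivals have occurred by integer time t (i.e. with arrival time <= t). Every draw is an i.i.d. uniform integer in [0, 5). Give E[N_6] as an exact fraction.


Inter-arrival values over d=0..4: [3, 3, 5, 2, 1]
Each d has probability 1/5, so the pmf of τ is: f(1) = 1/5, f(2) = 1/5, f(3) = 2/5, f(5) = 1/5
Renewal equation for m(n) = E[N_n]: condition on τ_1 = k (if k <= n, one arrival plus a fresh copy on the remaining n−k steps): m(n) = F(n) + Σ_{k<=n} f(k)·m(n−k), where F(n) = P(τ <= n) and m(0) = 0
m(1) = F(1) = 1/5
m(2) = F(2) + f(1)·m(1) = 2/5 + 1/5·1/5 = 11/25
m(3) = F(3) + f(1)·m(2) + f(2)·m(1) = 4/5 + 1/5·11/25 + 1/5·1/5 = 116/125
m(4) = F(4) + f(1)·m(3) + f(2)·m(2) + f(3)·m(1) = 4/5 + 1/5·116/125 + 1/5·11/25 + 2/5·1/5 = 721/625
m(5) = F(5) + f(1)·m(4) + f(2)·m(3) + f(3)·m(2) = 1 + 1/5·721/625 + 1/5·116/125 + 2/5·11/25 = 4976/3125
m(6) = F(6) + f(1)·m(5) + f(2)·m(4) + f(3)·m(3) + f(5)·m(1) = 1 + 1/5·4976/3125 + 1/5·721/625 + 2/5·116/125 + 1/5·1/5 = 30631/15625
E[N_6] = m(6) = 30631/15625

30631/15625


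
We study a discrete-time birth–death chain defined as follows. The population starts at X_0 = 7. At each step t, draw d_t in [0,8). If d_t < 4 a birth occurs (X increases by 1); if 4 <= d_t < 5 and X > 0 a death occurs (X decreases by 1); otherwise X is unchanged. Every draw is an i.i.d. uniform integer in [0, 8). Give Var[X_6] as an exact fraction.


93/32

X can drop by at most 1 per step and X_0 = 7 > T = 6, so X_t >= 7 − t >= 1 > 0 for every t <= 6: the floor at 0 (the 'and X > 0' condition) never binds. Hence X_6 = X_0 + Σ_{t<6} Y_t with i.i.d. increments Y_t = y(d_t) ∈ {+1, −1, 0}.
Outcome values over d=0..7: [1, 1, 1, 1, -1, 0, 0, 0]
Σy = 3, Σy² = 5, M = 8
μ = 3/8 = 3/8,  σ² = 5/8 − (3/8)² = 31/64
Independent increments: Var[X_6] = 6·σ² = 6·(31/64) = 93/32


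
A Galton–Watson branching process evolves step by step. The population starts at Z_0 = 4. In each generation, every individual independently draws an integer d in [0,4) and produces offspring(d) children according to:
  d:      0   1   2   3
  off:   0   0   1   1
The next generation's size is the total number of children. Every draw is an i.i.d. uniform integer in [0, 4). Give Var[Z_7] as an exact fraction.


Outcome values over d=0..3: [0, 0, 1, 1]
Σy = 2, Σy² = 2, M = 4
μ = 2/4 = 1/2,  σ² = 2/4 − (1/2)² = 1/4
V_0 = 0, E_0 = 4
V_1 = 1/4·E_0 + (1/2)²·V_0 = 1;  E_1 = 2
V_2 = 1/4·E_1 + (1/2)²·V_1 = 3/4;  E_2 = 1
V_3 = 1/4·E_2 + (1/2)²·V_2 = 7/16;  E_3 = 1/2
V_4 = 1/4·E_3 + (1/2)²·V_3 = 15/64;  E_4 = 1/4
V_5 = 1/4·E_4 + (1/2)²·V_4 = 31/256;  E_5 = 1/8
V_6 = 1/4·E_5 + (1/2)²·V_5 = 63/1024;  E_6 = 1/16
V_7 = 1/4·E_6 + (1/2)²·V_6 = 127/4096;  E_7 = 1/32

127/4096


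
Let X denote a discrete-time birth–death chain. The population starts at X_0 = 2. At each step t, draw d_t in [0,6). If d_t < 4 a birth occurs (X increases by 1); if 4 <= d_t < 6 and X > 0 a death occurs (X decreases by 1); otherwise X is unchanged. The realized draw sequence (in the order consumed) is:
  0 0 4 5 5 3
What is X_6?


t=0: X=2, d=0 → birth, X_1=3
t=1: X=3, d=0 → birth, X_2=4
t=2: X=4, d=4 → death, X_3=3
t=3: X=3, d=5 → death, X_4=2
t=4: X=2, d=5 → death, X_5=1
t=5: X=1, d=3 → birth, X_6=2

2


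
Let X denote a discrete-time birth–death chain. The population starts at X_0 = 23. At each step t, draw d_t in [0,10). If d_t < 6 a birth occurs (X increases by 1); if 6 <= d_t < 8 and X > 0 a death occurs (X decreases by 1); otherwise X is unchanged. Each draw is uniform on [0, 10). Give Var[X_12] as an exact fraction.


X can drop by at most 1 per step and X_0 = 23 > T = 12, so X_t >= 23 − t >= 11 > 0 for every t <= 12: the floor at 0 (the 'and X > 0' condition) never binds. Hence X_12 = X_0 + Σ_{t<12} Y_t with i.i.d. increments Y_t = y(d_t) ∈ {+1, −1, 0}.
Outcome values over d=0..9: [1, 1, 1, 1, 1, 1, -1, -1, 0, 0]
Σy = 4, Σy² = 8, M = 10
μ = 4/10 = 2/5,  σ² = 8/10 − (2/5)² = 16/25
Independent increments: Var[X_12] = 12·σ² = 12·(16/25) = 192/25

192/25


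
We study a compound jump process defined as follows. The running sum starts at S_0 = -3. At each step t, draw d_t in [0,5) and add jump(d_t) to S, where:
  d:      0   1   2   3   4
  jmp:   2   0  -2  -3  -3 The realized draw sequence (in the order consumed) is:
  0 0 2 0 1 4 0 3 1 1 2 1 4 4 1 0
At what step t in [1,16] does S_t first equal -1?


t=0: S=-3, d=0, jump=2, S_1=-1
t=1: S=-1, d=0, jump=2, S_2=1
t=2: S=1, d=2, jump=-2, S_3=-1
t=3: S=-1, d=0, jump=2, S_4=1
t=4: S=1, d=1, jump=0, S_5=1
t=5: S=1, d=4, jump=-3, S_6=-2
t=6: S=-2, d=0, jump=2, S_7=0
t=7: S=0, d=3, jump=-3, S_8=-3
t=8: S=-3, d=1, jump=0, S_9=-3
t=9: S=-3, d=1, jump=0, S_10=-3
t=10: S=-3, d=2, jump=-2, S_11=-5
t=11: S=-5, d=1, jump=0, S_12=-5
t=12: S=-5, d=4, jump=-3, S_13=-8
t=13: S=-8, d=4, jump=-3, S_14=-11
t=14: S=-11, d=1, jump=0, S_15=-11
t=15: S=-11, d=0, jump=2, S_16=-9

1


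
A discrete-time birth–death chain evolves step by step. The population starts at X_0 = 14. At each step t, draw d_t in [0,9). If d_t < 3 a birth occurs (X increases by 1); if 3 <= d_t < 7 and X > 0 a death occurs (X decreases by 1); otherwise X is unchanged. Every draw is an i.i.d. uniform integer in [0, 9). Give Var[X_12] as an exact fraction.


248/27

X can drop by at most 1 per step and X_0 = 14 > T = 12, so X_t >= 14 − t >= 2 > 0 for every t <= 12: the floor at 0 (the 'and X > 0' condition) never binds. Hence X_12 = X_0 + Σ_{t<12} Y_t with i.i.d. increments Y_t = y(d_t) ∈ {+1, −1, 0}.
Outcome values over d=0..8: [1, 1, 1, -1, -1, -1, -1, 0, 0]
Σy = -1, Σy² = 7, M = 9
μ = -1/9 = -1/9,  σ² = 7/9 − (-1/9)² = 62/81
Independent increments: Var[X_12] = 12·σ² = 12·(62/81) = 248/27


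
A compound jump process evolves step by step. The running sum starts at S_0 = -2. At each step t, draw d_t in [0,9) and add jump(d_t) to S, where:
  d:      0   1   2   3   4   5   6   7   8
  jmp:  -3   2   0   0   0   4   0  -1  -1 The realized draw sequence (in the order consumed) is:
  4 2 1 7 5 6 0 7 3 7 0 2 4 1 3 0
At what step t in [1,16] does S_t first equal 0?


3

t=0: S=-2, d=4, jump=0, S_1=-2
t=1: S=-2, d=2, jump=0, S_2=-2
t=2: S=-2, d=1, jump=2, S_3=0
t=3: S=0, d=7, jump=-1, S_4=-1
t=4: S=-1, d=5, jump=4, S_5=3
t=5: S=3, d=6, jump=0, S_6=3
t=6: S=3, d=0, jump=-3, S_7=0
t=7: S=0, d=7, jump=-1, S_8=-1
t=8: S=-1, d=3, jump=0, S_9=-1
t=9: S=-1, d=7, jump=-1, S_10=-2
t=10: S=-2, d=0, jump=-3, S_11=-5
t=11: S=-5, d=2, jump=0, S_12=-5
t=12: S=-5, d=4, jump=0, S_13=-5
t=13: S=-5, d=1, jump=2, S_14=-3
t=14: S=-3, d=3, jump=0, S_15=-3
t=15: S=-3, d=0, jump=-3, S_16=-6


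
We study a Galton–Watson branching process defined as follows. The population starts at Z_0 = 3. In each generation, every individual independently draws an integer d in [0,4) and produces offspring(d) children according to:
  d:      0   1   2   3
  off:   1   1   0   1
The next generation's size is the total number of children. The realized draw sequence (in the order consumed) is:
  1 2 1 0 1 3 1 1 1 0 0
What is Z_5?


2

gen 0: Z_0=3, draws=[1, 2, 1], offspring=[1, 0, 1], Z_1=2
gen 1: Z_1=2, draws=[0, 1], offspring=[1, 1], Z_2=2
gen 2: Z_2=2, draws=[3, 1], offspring=[1, 1], Z_3=2
gen 3: Z_3=2, draws=[1, 1], offspring=[1, 1], Z_4=2
gen 4: Z_4=2, draws=[0, 0], offspring=[1, 1], Z_5=2


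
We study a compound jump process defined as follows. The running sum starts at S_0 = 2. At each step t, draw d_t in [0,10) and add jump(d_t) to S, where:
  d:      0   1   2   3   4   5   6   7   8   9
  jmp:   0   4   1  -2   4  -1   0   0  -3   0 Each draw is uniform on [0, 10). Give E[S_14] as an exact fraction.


Outcome values over d=0..9: [0, 4, 1, -2, 4, -1, 0, 0, -3, 0]
Σy = 3, Σy² = 47, M = 10
μ = 3/10 = 3/10,  σ² = 47/10 − (3/10)² = 461/100
E[S_14] = 2 + 14·(3/10) = 31/5

31/5


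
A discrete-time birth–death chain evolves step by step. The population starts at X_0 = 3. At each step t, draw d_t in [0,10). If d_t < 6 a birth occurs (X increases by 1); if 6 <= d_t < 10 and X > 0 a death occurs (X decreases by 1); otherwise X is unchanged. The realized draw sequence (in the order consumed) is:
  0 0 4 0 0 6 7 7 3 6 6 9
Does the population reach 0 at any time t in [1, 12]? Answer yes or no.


t=0: X=3, d=0 → birth, X_1=4
t=1: X=4, d=0 → birth, X_2=5
t=2: X=5, d=4 → birth, X_3=6
t=3: X=6, d=0 → birth, X_4=7
t=4: X=7, d=0 → birth, X_5=8
t=5: X=8, d=6 → death, X_6=7
t=6: X=7, d=7 → death, X_7=6
t=7: X=6, d=7 → death, X_8=5
t=8: X=5, d=3 → birth, X_9=6
t=9: X=6, d=6 → death, X_10=5
t=10: X=5, d=6 → death, X_11=4
t=11: X=4, d=9 → death, X_12=3

no


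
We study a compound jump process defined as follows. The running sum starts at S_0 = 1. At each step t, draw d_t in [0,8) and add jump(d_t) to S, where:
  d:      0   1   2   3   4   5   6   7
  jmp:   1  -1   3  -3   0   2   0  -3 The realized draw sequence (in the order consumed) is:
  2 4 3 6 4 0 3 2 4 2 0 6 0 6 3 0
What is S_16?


5

t=0: S=1, d=2, jump=3, S_1=4
t=1: S=4, d=4, jump=0, S_2=4
t=2: S=4, d=3, jump=-3, S_3=1
t=3: S=1, d=6, jump=0, S_4=1
t=4: S=1, d=4, jump=0, S_5=1
t=5: S=1, d=0, jump=1, S_6=2
t=6: S=2, d=3, jump=-3, S_7=-1
t=7: S=-1, d=2, jump=3, S_8=2
t=8: S=2, d=4, jump=0, S_9=2
t=9: S=2, d=2, jump=3, S_10=5
t=10: S=5, d=0, jump=1, S_11=6
t=11: S=6, d=6, jump=0, S_12=6
t=12: S=6, d=0, jump=1, S_13=7
t=13: S=7, d=6, jump=0, S_14=7
t=14: S=7, d=3, jump=-3, S_15=4
t=15: S=4, d=0, jump=1, S_16=5


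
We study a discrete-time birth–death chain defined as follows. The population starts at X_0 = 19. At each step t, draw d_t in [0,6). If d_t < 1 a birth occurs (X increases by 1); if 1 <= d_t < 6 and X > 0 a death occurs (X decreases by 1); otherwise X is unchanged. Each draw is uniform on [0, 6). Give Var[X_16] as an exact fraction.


80/9

X can drop by at most 1 per step and X_0 = 19 > T = 16, so X_t >= 19 − t >= 3 > 0 for every t <= 16: the floor at 0 (the 'and X > 0' condition) never binds. Hence X_16 = X_0 + Σ_{t<16} Y_t with i.i.d. increments Y_t = y(d_t) ∈ {+1, −1, 0}.
Outcome values over d=0..5: [1, -1, -1, -1, -1, -1]
Σy = -4, Σy² = 6, M = 6
μ = -4/6 = -2/3,  σ² = 6/6 − (-2/3)² = 5/9
Independent increments: Var[X_16] = 16·σ² = 16·(5/9) = 80/9


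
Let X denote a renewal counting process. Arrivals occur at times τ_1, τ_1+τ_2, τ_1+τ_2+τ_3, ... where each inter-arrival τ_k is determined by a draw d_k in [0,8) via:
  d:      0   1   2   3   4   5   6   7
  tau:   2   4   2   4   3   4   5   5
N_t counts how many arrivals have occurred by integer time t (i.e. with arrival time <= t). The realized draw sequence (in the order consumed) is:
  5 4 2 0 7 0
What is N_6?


draw d_1=5: τ_1=4, arrival time A_1=4
draw d_2=4: τ_2=3, arrival time A_2=7
draw d_3=2: τ_3=2, arrival time A_3=9
draw d_4=0: τ_4=2, arrival time A_4=11
draw d_5=7: τ_5=5, arrival time A_5=16
draw d_6=0: τ_6=2, arrival time A_6=18
N_t over t=0..6: 0:0 1:0 2:0 3:0 4:1 5:1 6:1

1


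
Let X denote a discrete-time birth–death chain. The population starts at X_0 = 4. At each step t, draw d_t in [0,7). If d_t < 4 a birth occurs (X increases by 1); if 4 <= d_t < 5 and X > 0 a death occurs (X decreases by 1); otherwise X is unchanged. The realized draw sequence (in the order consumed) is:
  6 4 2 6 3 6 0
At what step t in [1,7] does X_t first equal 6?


t=0: X=4, d=6 → hold, X_1=4
t=1: X=4, d=4 → death, X_2=3
t=2: X=3, d=2 → birth, X_3=4
t=3: X=4, d=6 → hold, X_4=4
t=4: X=4, d=3 → birth, X_5=5
t=5: X=5, d=6 → hold, X_6=5
t=6: X=5, d=0 → birth, X_7=6

7


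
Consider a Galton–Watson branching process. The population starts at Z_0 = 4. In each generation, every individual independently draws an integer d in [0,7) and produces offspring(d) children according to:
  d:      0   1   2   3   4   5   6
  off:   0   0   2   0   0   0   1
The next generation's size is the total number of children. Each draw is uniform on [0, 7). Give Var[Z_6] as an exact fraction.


738700560/13841287201

Outcome values over d=0..6: [0, 0, 2, 0, 0, 0, 1]
Σy = 3, Σy² = 5, M = 7
μ = 3/7 = 3/7,  σ² = 5/7 − (3/7)² = 26/49
V_0 = 0, E_0 = 4
V_1 = 26/49·E_0 + (3/7)²·V_0 = 104/49;  E_1 = 12/7
V_2 = 26/49·E_1 + (3/7)²·V_1 = 3120/2401;  E_2 = 36/49
V_3 = 26/49·E_2 + (3/7)²·V_2 = 73944/117649;  E_3 = 108/343
V_4 = 26/49·E_3 + (3/7)²·V_3 = 1628640/5764801;  E_4 = 324/2401
V_5 = 26/49·E_4 + (3/7)²·V_4 = 34883784/282475249;  E_5 = 972/16807
V_6 = 26/49·E_5 + (3/7)²·V_5 = 738700560/13841287201;  E_6 = 2916/117649


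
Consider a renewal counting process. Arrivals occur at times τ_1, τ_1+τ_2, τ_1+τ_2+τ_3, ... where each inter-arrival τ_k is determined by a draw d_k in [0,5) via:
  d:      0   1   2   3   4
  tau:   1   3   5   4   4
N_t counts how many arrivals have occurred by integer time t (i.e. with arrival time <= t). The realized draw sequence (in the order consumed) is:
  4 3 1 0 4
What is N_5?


draw d_1=4: τ_1=4, arrival time A_1=4
draw d_2=3: τ_2=4, arrival time A_2=8
draw d_3=1: τ_3=3, arrival time A_3=11
draw d_4=0: τ_4=1, arrival time A_4=12
draw d_5=4: τ_5=4, arrival time A_5=16
N_t over t=0..5: 0:0 1:0 2:0 3:0 4:1 5:1

1


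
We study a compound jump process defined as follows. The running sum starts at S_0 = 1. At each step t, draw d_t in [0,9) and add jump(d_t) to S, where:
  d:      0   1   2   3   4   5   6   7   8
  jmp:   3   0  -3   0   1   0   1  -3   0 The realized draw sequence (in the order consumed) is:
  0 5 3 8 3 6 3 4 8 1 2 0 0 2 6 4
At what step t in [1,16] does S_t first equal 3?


11

t=0: S=1, d=0, jump=3, S_1=4
t=1: S=4, d=5, jump=0, S_2=4
t=2: S=4, d=3, jump=0, S_3=4
t=3: S=4, d=8, jump=0, S_4=4
t=4: S=4, d=3, jump=0, S_5=4
t=5: S=4, d=6, jump=1, S_6=5
t=6: S=5, d=3, jump=0, S_7=5
t=7: S=5, d=4, jump=1, S_8=6
t=8: S=6, d=8, jump=0, S_9=6
t=9: S=6, d=1, jump=0, S_10=6
t=10: S=6, d=2, jump=-3, S_11=3
t=11: S=3, d=0, jump=3, S_12=6
t=12: S=6, d=0, jump=3, S_13=9
t=13: S=9, d=2, jump=-3, S_14=6
t=14: S=6, d=6, jump=1, S_15=7
t=15: S=7, d=4, jump=1, S_16=8


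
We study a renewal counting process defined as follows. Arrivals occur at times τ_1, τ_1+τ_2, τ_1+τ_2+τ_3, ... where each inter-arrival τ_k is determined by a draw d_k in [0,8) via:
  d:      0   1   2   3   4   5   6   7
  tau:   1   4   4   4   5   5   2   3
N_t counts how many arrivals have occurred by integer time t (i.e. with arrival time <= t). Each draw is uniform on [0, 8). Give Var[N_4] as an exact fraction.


5812415/16777216

Inter-arrival values over d=0..7: [1, 4, 4, 4, 5, 5, 2, 3]
Each d has probability 1/8, so the pmf of τ is: f(1) = 1/8, f(2) = 1/8, f(3) = 1/8, f(4) = 3/8, f(5) = 1/4
Let p_n(j) = P(N_n = j), with p_0 = [1]. Condition on τ_1: p_n(0) = P(τ > n), and for j >= 1, p_n(j) = Σ_{k<=n} f(k)·p_{n−k}(j−1)
p_1 = [7/8, 1/8]  (j = 0..1)
p_2 = [3/4, 15/64, 1/64]  (j = 0..2)
p_3 = [5/8, 21/64, 23/512, 1/512]  (j = 0..3)
p_4 = [1/4, 21/32, 11/128, 31/4096, 1/4096]  (j = 0..4)
E[N_4] = Σ j·p_4(j) = 3489/4096;  E[N_4²] = Σ j²·p_4(j) = 4391/4096
Var[N_4] = 4391/4096 − (3489/4096)² = 5812415/16777216


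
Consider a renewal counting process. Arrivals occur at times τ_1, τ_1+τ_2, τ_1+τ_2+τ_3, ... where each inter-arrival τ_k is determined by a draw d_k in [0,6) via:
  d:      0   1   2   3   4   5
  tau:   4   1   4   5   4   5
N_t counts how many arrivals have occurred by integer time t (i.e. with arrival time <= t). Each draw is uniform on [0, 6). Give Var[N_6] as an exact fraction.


707337671/2176782336

Inter-arrival values over d=0..5: [4, 1, 4, 5, 4, 5]
Each d has probability 1/6, so the pmf of τ is: f(1) = 1/6, f(4) = 1/2, f(5) = 1/3
Let p_n(j) = P(N_n = j), with p_0 = [1]. Condition on τ_1: p_n(0) = P(τ > n), and for j >= 1, p_n(j) = Σ_{k<=n} f(k)·p_{n−k}(j−1)
p_1 = [5/6, 1/6]  (j = 0..1)
p_2 = [5/6, 5/36, 1/36]  (j = 0..2)
p_3 = [5/6, 5/36, 5/216, 1/216]  (j = 0..3)
p_4 = [1/3, 23/36, 5/216, 5/1296, 1/1296]  (j = 0..4)
p_5 = [0, 29/36, 41/216, 5/1296, 5/7776, 1/7776]  (j = 0..5)
p_6 = [0, 25/36, 7/27, 59/1296, 5/7776, 5/46656, 1/46656]  (j = 0..6)
E[N_6] = Σ j·p_6(j) = 63115/46656;  E[N_6²] = Σ j²·p_6(j) = 100541/46656
Var[N_6] = 100541/46656 − (63115/46656)² = 707337671/2176782336
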